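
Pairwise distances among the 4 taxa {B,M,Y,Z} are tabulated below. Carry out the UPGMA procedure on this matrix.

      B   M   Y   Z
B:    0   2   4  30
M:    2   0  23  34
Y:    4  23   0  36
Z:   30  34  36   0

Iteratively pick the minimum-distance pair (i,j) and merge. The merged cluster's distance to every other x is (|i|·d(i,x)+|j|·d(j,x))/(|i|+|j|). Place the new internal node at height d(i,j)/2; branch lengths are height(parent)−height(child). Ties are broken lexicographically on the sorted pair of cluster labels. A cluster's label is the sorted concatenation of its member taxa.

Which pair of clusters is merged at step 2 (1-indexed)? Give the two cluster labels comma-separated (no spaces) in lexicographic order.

BM,Y

iteration 1: select B,M (d=2); attach at lengths (1, 1); label the merged cluster BM
  updated: d(BM,Y)=27/2, d(BM,Z)=32
iteration 2: select BM,Y (d=27/2); attach at lengths (23/4, 27/4); label the merged cluster BMY
  updated: d(BMY,Z)=100/3
iteration 3: select BMY,Z (d=100/3); attach at lengths (119/12, 50/3); label the merged cluster BMYZ
final tree: (((B:1,M:1):23/4,Y:27/4):119/12,Z:50/3)
total length: 493/12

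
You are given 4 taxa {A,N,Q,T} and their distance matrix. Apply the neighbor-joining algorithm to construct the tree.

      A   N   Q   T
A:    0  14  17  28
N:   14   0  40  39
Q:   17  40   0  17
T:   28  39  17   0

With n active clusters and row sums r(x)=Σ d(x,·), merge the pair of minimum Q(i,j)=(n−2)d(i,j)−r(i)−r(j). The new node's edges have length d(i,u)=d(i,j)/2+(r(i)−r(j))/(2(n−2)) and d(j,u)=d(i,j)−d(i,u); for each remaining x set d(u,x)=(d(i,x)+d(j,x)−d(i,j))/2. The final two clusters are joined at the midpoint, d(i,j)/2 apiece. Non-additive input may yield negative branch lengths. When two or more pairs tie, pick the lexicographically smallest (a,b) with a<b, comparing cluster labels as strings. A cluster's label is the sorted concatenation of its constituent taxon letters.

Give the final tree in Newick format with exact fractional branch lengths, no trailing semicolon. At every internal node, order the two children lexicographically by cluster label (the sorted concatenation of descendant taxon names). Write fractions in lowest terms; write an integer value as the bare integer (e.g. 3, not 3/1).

(((A:-3/2,N:31/2):31/2,Q:6):11/2,T:11/2)

1. join A+N (d=14, Q=-124) ⇒ AN; edges |A|=-3/2, |N|=31/2
  updated: d(AN,Q)=43/2, d(AN,T)=53/2
2. join AN+Q (d=43/2, Q=-65) ⇒ ANQ; edges |AN|=31/2, |Q|=6
  updated: d(ANQ,T)=11
3. join ANQ+T (d=11) ⇒ ANQT; edges |ANQ|=11/2, |T|=11/2
final tree: (((A:-3/2,N:31/2):31/2,Q:6):11/2,T:11/2)
total length: 93/2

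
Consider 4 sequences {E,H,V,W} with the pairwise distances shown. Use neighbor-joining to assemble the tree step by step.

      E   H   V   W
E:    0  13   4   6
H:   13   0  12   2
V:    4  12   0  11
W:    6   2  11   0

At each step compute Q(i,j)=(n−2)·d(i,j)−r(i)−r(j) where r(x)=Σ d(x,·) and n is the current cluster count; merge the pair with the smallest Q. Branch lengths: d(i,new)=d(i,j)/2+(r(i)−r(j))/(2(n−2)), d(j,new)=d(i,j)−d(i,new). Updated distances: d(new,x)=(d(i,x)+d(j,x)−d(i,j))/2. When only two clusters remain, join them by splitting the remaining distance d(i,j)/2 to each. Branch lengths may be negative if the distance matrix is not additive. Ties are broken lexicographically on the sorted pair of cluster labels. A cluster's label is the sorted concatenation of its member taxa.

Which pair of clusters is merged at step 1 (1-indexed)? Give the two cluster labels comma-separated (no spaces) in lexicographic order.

iteration 1: select E,V (d=4, Q=-42); attach at lengths (1, 3); label the merged cluster EV
  updated: d(EV,H)=21/2, d(EV,W)=13/2
iteration 2: select EV,H (d=21/2, Q=-19); attach at lengths (15/2, 3); label the merged cluster EHV
  updated: d(EHV,W)=-1
iteration 3: select EHV,W (d=-1); attach at lengths (-1/2, -1/2); label the merged cluster EHVW
final tree: (((E:1,V:3):15/2,H:3):-1/2,W:-1/2)
total length: 27/2

E,V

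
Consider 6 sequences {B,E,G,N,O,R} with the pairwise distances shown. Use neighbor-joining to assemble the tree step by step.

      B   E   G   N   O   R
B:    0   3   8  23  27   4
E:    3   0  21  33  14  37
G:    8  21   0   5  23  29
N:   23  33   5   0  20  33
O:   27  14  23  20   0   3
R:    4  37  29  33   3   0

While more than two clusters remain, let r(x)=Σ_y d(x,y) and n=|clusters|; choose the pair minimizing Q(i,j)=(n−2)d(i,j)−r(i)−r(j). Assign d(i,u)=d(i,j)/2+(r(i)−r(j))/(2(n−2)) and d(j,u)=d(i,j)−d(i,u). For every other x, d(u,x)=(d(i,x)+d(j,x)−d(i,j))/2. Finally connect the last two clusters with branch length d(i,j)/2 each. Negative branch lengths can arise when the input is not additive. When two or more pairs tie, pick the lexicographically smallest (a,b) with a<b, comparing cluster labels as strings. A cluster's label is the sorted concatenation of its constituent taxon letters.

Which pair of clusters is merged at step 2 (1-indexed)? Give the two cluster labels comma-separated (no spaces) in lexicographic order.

step 1: merge (O,R) at d=3, Q=-181; branch lengths O→-7/8, R→31/8; new cluster OR
  updated: d(B,OR)=14, d(E,OR)=24, d(G,OR)=49/2, d(N,OR)=25
step 2: merge (G,N) at d=5, Q=-259/2; branch lengths G→-25/12, N→85/12; new cluster GN
  updated: d(B,GN)=13, d(E,GN)=49/2, d(GN,OR)=89/4
step 3: merge (B,E) at d=3, Q=-151/2; branch lengths B→-31/8, E→55/8; new cluster BE
  updated: d(BE,GN)=69/4, d(BE,OR)=35/2
step 4: merge (BE,GN) at d=69/4, Q=-57; branch lengths BE→25/4, GN→11; new cluster BEGN
  updated: d(BEGN,OR)=45/4
step 5: merge (BEGN,OR) at d=45/4; branch lengths BEGN→45/8, OR→45/8; new cluster BEGNOR
final tree: (((B:-31/8,E:55/8):25/4,(G:-25/12,N:85/12):11):45/8,(O:-7/8,R:31/8):45/8)
total length: 79/2

G,N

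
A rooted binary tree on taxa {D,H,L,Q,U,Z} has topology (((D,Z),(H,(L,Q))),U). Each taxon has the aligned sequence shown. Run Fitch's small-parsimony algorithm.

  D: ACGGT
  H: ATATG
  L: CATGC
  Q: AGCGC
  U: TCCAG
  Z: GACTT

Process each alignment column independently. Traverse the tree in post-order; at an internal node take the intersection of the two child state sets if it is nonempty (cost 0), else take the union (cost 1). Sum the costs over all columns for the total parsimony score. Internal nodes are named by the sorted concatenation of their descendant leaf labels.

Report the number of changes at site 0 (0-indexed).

[col 0] DZ: children D:{A}, Z:{G} ∪→ {A,G}; cost 1
[col 0] LQ: children L:{C}, Q:{A} ∪→ {A,C}; cost 1
[col 0] HLQ: children H:{A}, LQ:{A,C} ∩→ {A}; cost 0
[col 0] DHLQZ: children DZ:{A,G}, HLQ:{A} ∩→ {A}; cost 0
[col 0] DHLQUZ: children DHLQZ:{A}, U:{T} ∪→ {A,T}; cost 1
[col 1] DZ: children D:{C}, Z:{A} ∪→ {A,C}; cost 1
[col 1] LQ: children L:{A}, Q:{G} ∪→ {A,G}; cost 1
[col 1] HLQ: children H:{T}, LQ:{A,G} ∪→ {A,G,T}; cost 1
[col 1] DHLQZ: children DZ:{A,C}, HLQ:{A,G,T} ∩→ {A}; cost 0
[col 1] DHLQUZ: children DHLQZ:{A}, U:{C} ∪→ {A,C}; cost 1
[col 2] DZ: children D:{G}, Z:{C} ∪→ {C,G}; cost 1
[col 2] LQ: children L:{T}, Q:{C} ∪→ {C,T}; cost 1
[col 2] HLQ: children H:{A}, LQ:{C,T} ∪→ {A,C,T}; cost 1
[col 2] DHLQZ: children DZ:{C,G}, HLQ:{A,C,T} ∩→ {C}; cost 0
[col 2] DHLQUZ: children DHLQZ:{C}, U:{C} ∩→ {C}; cost 0
[col 3] DZ: children D:{G}, Z:{T} ∪→ {G,T}; cost 1
[col 3] LQ: children L:{G}, Q:{G} ∩→ {G}; cost 0
[col 3] HLQ: children H:{T}, LQ:{G} ∪→ {G,T}; cost 1
[col 3] DHLQZ: children DZ:{G,T}, HLQ:{G,T} ∩→ {G,T}; cost 0
[col 3] DHLQUZ: children DHLQZ:{G,T}, U:{A} ∪→ {A,G,T}; cost 1
[col 4] DZ: children D:{T}, Z:{T} ∩→ {T}; cost 0
[col 4] LQ: children L:{C}, Q:{C} ∩→ {C}; cost 0
[col 4] HLQ: children H:{G}, LQ:{C} ∪→ {C,G}; cost 1
[col 4] DHLQZ: children DZ:{T}, HLQ:{C,G} ∪→ {C,G,T}; cost 1
[col 4] DHLQUZ: children DHLQZ:{C,G,T}, U:{G} ∩→ {G}; cost 0
per-site changes: [3, 4, 3, 3, 2]; total = 15

3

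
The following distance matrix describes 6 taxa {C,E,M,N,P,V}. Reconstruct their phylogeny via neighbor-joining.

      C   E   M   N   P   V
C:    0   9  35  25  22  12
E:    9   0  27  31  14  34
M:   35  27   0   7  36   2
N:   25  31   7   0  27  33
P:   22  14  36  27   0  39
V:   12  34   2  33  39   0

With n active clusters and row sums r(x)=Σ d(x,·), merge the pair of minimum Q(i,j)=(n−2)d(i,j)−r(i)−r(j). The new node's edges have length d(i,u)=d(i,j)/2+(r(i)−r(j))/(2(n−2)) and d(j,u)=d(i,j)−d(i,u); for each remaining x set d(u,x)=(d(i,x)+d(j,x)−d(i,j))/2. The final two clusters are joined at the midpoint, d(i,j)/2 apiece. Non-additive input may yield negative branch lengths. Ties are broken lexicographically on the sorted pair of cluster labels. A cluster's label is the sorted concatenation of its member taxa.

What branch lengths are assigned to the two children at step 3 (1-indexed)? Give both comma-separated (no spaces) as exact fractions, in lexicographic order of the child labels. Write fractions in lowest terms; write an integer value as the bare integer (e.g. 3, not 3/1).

33/8,81/8

iteration 1: select M,V (d=2, Q=-219); attach at lengths (-5/8, 21/8); label the merged cluster MV
  updated: d(C,MV)=45/2, d(E,MV)=59/2, d(MV,N)=19, d(MV,P)=73/2
iteration 2: select MV,N (d=19, Q=-305/2); attach at lengths (125/12, 103/12); label the merged cluster MNV
  updated: d(C,MNV)=57/4, d(E,MNV)=83/4, d(MNV,P)=89/4
iteration 3: select C,MNV (d=57/4, Q=-74); attach at lengths (33/8, 81/8); label the merged cluster CMNV
  updated: d(CMNV,E)=31/4, d(CMNV,P)=15
iteration 4: select CMNV,E (d=31/4, Q=-147/4); attach at lengths (35/8, 27/8); label the merged cluster CEMNV
  updated: d(CEMNV,P)=85/8
iteration 5: select CEMNV,P (d=85/8); attach at lengths (85/16, 85/16); label the merged cluster CEMNPV
final tree: (((C:33/8,((M:-5/8,V:21/8):125/12,N:103/12):81/8):35/8,E:27/8):85/16,P:85/16)
total length: 429/8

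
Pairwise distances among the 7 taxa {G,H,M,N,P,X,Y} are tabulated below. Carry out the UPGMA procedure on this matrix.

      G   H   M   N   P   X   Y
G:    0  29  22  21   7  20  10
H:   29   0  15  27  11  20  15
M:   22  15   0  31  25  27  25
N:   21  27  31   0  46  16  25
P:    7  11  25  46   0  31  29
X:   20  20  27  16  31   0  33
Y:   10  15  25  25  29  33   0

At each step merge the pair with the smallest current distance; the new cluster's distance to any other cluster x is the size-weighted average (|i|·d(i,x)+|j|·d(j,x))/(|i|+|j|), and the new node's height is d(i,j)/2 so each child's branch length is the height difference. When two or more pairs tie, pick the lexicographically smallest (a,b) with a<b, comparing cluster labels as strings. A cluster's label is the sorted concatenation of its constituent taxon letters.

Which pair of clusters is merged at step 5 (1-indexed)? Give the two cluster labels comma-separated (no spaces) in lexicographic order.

iteration 1: select G,P (d=7); attach at lengths (7/2, 7/2); label the merged cluster GP
  updated: d(GP,H)=20, d(GP,M)=47/2, d(GP,N)=67/2, d(GP,X)=51/2, d(GP,Y)=39/2
iteration 2: select H,M (d=15); attach at lengths (15/2, 15/2); label the merged cluster HM
  updated: d(GP,HM)=87/4, d(HM,N)=29, d(HM,X)=47/2, d(HM,Y)=20
iteration 3: select N,X (d=16); attach at lengths (8, 8); label the merged cluster NX
  updated: d(GP,NX)=59/2, d(HM,NX)=105/4, d(NX,Y)=29
iteration 4: select GP,Y (d=39/2); attach at lengths (25/4, 39/4); label the merged cluster GPY
  updated: d(GPY,HM)=127/6, d(GPY,NX)=88/3
iteration 5: select GPY,HM (d=127/6); attach at lengths (5/6, 37/12); label the merged cluster GHMPY
  updated: d(GHMPY,NX)=281/10
iteration 6: select GHMPY,NX (d=281/10); attach at lengths (52/15, 121/20); label the merged cluster GHMNPXY
final tree: ((((G:7/2,P:7/2):25/4,Y:39/4):5/6,(H:15/2,M:15/2):37/12):52/15,(N:8,X:8):121/20)
total length: 2023/30

GPY,HM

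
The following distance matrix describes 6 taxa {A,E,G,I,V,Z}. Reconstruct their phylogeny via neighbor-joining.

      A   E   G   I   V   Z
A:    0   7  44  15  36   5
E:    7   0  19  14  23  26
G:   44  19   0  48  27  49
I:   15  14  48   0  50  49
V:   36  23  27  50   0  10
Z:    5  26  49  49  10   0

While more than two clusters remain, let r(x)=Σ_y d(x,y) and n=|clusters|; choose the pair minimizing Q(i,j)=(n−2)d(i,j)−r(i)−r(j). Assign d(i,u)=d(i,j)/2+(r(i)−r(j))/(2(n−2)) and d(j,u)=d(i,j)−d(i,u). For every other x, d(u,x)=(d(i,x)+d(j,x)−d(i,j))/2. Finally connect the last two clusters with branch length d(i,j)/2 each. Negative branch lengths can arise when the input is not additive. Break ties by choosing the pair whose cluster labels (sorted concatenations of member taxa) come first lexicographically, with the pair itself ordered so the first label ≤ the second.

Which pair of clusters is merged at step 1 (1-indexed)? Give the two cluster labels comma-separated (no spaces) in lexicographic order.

V,Z

1. join V+Z (d=10, Q=-245) ⇒ VZ; edges |V|=47/8, |Z|=33/8
  updated: d(A,VZ)=31/2, d(E,VZ)=39/2, d(G,VZ)=33, d(I,VZ)=89/2
2. join A+I (d=15, Q=-158) ⇒ AI; edges |A|=5/6, |I|=85/6
  updated: d(AI,E)=3, d(AI,G)=77/2, d(AI,VZ)=45/2
3. join AI+E (d=3, Q=-199/2) ⇒ AEI; edges |AI|=57/8, |E|=-33/8
  updated: d(AEI,G)=109/4, d(AEI,VZ)=39/2
4. join AEI+G (d=109/4, Q=-319/4) ⇒ AEGI; edges |AEI|=55/8, |G|=163/8
  updated: d(AEGI,VZ)=101/8
5. join AEGI+VZ (d=101/8) ⇒ AEGIVZ; edges |AEGI|=101/16, |VZ|=101/16
final tree: ((((A:5/6,I:85/6):57/8,E:-33/8):55/8,G:163/8):101/16,(V:47/8,Z:33/8):101/16)
total length: 543/8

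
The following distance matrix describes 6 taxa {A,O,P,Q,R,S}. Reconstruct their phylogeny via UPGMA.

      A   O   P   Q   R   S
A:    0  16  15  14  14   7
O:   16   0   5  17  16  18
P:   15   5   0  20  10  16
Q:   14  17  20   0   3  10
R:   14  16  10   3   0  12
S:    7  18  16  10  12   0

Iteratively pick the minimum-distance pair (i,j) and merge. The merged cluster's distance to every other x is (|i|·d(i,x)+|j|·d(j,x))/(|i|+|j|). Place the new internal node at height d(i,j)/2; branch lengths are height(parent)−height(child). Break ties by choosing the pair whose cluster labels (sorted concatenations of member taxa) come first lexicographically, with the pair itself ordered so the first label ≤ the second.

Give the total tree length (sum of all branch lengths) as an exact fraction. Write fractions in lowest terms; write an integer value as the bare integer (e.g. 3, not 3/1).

119/4

iteration 1: select Q,R (d=3); attach at lengths (3/2, 3/2); label the merged cluster QR
  updated: d(A,QR)=14, d(O,QR)=33/2, d(P,QR)=15, d(QR,S)=11
iteration 2: select O,P (d=5); attach at lengths (5/2, 5/2); label the merged cluster OP
  updated: d(A,OP)=31/2, d(OP,QR)=63/4, d(OP,S)=17
iteration 3: select A,S (d=7); attach at lengths (7/2, 7/2); label the merged cluster AS
  updated: d(AS,OP)=65/4, d(AS,QR)=25/2
iteration 4: select AS,QR (d=25/2); attach at lengths (11/4, 19/4); label the merged cluster AQRS
  updated: d(AQRS,OP)=16
iteration 5: select AQRS,OP (d=16); attach at lengths (7/4, 11/2); label the merged cluster AOPQRS
final tree: (((A:7/2,S:7/2):11/4,(Q:3/2,R:3/2):19/4):7/4,(O:5/2,P:5/2):11/2)
total length: 119/4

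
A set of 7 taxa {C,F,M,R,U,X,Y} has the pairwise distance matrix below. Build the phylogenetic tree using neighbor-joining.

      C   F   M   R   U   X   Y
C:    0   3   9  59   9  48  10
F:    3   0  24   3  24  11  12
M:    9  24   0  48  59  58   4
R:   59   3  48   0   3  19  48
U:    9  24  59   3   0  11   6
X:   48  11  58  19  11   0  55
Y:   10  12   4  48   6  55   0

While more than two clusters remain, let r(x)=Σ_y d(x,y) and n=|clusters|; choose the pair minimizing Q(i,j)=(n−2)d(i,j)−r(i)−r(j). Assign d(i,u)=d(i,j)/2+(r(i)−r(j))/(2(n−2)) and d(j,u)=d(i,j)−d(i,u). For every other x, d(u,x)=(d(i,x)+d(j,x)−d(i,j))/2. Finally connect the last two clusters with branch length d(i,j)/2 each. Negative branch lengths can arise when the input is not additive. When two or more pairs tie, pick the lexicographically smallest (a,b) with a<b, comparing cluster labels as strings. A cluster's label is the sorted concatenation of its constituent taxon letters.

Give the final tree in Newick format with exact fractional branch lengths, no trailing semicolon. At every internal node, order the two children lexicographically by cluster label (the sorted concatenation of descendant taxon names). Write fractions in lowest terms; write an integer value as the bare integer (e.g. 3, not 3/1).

iteration 1: select M,Y (d=4, Q=-317); attach at lengths (87/10, -47/10); label the merged cluster MY
  updated: d(C,MY)=15/2, d(F,MY)=16, d(MY,R)=46, d(MY,U)=61/2, d(MY,X)=109/2
iteration 2: select C,MY (d=15/2, Q=-251); attach at lengths (1/4, 29/4); label the merged cluster CMY
  updated: d(CMY,F)=23/4, d(CMY,R)=195/4, d(CMY,U)=16, d(CMY,X)=95/2
iteration 3: select CMY,F (d=23/4, Q=-289/2); attach at lengths (61/4, -19/2); label the merged cluster CFMY
  updated: d(CFMY,R)=23, d(CFMY,U)=137/8, d(CFMY,X)=211/8
iteration 4: select CFMY,X (d=211/8, Q=-561/8); attach at lengths (503/32, 341/32); label the merged cluster CFMXY
  updated: d(CFMXY,R)=125/16, d(CFMXY,U)=7/8
iteration 5: select CFMXY,R (d=125/16, Q=-187/16); attach at lengths (91/32, 159/32); label the merged cluster CFMRXY
  updated: d(CFMRXY,U)=-63/32
iteration 6: select CFMRXY,U (d=-63/32); attach at lengths (-63/64, -63/64); label the merged cluster CFMRUXY
final tree: (((((C:1/4,(M:87/10,Y:-47/10):29/4):61/4,F:-19/2):503/32,X:341/32):91/32,R:159/32):-63/64,U:-63/64)
total length: 1583/32

(((((C:1/4,(M:87/10,Y:-47/10):29/4):61/4,F:-19/2):503/32,X:341/32):91/32,R:159/32):-63/64,U:-63/64)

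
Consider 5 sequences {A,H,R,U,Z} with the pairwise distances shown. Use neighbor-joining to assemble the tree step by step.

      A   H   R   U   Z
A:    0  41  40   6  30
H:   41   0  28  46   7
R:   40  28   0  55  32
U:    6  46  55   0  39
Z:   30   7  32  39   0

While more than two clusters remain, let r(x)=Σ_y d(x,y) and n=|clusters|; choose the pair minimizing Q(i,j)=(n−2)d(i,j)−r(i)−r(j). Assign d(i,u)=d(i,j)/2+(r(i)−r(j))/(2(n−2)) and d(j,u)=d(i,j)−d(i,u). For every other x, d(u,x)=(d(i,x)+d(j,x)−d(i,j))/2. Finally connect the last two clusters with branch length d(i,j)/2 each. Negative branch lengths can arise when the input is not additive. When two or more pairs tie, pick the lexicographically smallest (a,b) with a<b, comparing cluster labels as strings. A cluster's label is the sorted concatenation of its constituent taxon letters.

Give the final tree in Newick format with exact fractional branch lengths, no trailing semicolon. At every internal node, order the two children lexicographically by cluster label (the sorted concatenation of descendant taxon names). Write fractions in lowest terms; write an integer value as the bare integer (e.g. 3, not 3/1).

((((A:-11/6,U:47/6):101/4,R:77/4):29/4,H:19/4):9/8,Z:9/8)

iteration 1: select A,U (d=6, Q=-245); attach at lengths (-11/6, 47/6); label the merged cluster AU
  updated: d(AU,H)=81/2, d(AU,R)=89/2, d(AU,Z)=63/2
iteration 2: select AU,R (d=89/2, Q=-132); attach at lengths (101/4, 77/4); label the merged cluster ARU
  updated: d(ARU,H)=12, d(ARU,Z)=19/2
iteration 3: select ARU,H (d=12, Q=-57/2); attach at lengths (29/4, 19/4); label the merged cluster AHRU
  updated: d(AHRU,Z)=9/4
iteration 4: select AHRU,Z (d=9/4); attach at lengths (9/8, 9/8); label the merged cluster AHRUZ
final tree: ((((A:-11/6,U:47/6):101/4,R:77/4):29/4,H:19/4):9/8,Z:9/8)
total length: 259/4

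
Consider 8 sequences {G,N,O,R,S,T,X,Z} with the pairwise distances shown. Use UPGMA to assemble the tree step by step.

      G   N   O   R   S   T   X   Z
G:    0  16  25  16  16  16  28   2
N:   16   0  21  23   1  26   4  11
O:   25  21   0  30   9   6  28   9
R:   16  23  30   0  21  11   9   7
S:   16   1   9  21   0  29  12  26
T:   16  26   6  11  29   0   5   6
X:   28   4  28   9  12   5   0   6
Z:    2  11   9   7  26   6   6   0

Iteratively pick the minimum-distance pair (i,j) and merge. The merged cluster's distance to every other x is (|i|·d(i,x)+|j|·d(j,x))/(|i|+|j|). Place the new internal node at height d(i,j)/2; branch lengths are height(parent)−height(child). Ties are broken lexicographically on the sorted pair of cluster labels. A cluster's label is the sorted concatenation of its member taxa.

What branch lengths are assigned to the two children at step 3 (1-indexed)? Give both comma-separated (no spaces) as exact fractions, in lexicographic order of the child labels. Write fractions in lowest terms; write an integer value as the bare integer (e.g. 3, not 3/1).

5/2,5/2

iteration 1: select N,S (d=1); attach at lengths (1/2, 1/2); label the merged cluster NS
  updated: d(G,NS)=16, d(NS,O)=15, d(NS,R)=22, d(NS,T)=55/2, d(NS,X)=8, d(NS,Z)=37/2
iteration 2: select G,Z (d=2); attach at lengths (1, 1); label the merged cluster GZ
  updated: d(GZ,NS)=69/4, d(GZ,O)=17, d(GZ,R)=23/2, d(GZ,T)=11, d(GZ,X)=17
iteration 3: select T,X (d=5); attach at lengths (5/2, 5/2); label the merged cluster TX
  updated: d(GZ,TX)=14, d(NS,TX)=71/4, d(O,TX)=17, d(R,TX)=10
iteration 4: select R,TX (d=10); attach at lengths (5, 5/2); label the merged cluster RTX
  updated: d(GZ,RTX)=79/6, d(NS,RTX)=115/6, d(O,RTX)=64/3
iteration 5: select GZ,RTX (d=79/6); attach at lengths (67/12, 19/12); label the merged cluster GRTXZ
  updated: d(GRTXZ,NS)=92/5, d(GRTXZ,O)=98/5
iteration 6: select NS,O (d=15); attach at lengths (7, 15/2); label the merged cluster NOS
  updated: d(GRTXZ,NOS)=94/5
iteration 7: select GRTXZ,NOS (d=94/5); attach at lengths (169/60, 19/10); label the merged cluster GNORSTXZ
final tree: (((G:1,Z:1):67/12,(R:5,(T:5/2,X:5/2):5/2):19/12):169/60,((N:1/2,S:1/2):7,O:15/2):19/10)
total length: 2513/60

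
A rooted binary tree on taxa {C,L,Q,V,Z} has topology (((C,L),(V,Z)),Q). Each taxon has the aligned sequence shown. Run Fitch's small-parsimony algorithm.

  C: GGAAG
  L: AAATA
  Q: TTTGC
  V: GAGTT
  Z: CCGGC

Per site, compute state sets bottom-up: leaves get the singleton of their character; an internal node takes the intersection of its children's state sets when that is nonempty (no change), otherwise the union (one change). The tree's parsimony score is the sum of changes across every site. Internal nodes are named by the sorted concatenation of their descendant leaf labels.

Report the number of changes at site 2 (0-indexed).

2

CL@0: {G} ∪ {A} = {A,G} (union, +1)
VZ@0: {G} ∪ {C} = {C,G} (union, +1)
CLVZ@0: {A,G} ∩ {C,G} = {G} (intersection, +0)
CLQVZ@0: {G} ∪ {T} = {G,T} (union, +1)
CL@1: {G} ∪ {A} = {A,G} (union, +1)
VZ@1: {A} ∪ {C} = {A,C} (union, +1)
CLVZ@1: {A,G} ∩ {A,C} = {A} (intersection, +0)
CLQVZ@1: {A} ∪ {T} = {A,T} (union, +1)
CL@2: {A} ∩ {A} = {A} (intersection, +0)
VZ@2: {G} ∩ {G} = {G} (intersection, +0)
CLVZ@2: {A} ∪ {G} = {A,G} (union, +1)
CLQVZ@2: {A,G} ∪ {T} = {A,G,T} (union, +1)
CL@3: {A} ∪ {T} = {A,T} (union, +1)
VZ@3: {T} ∪ {G} = {G,T} (union, +1)
CLVZ@3: {A,T} ∩ {G,T} = {T} (intersection, +0)
CLQVZ@3: {T} ∪ {G} = {G,T} (union, +1)
CL@4: {G} ∪ {A} = {A,G} (union, +1)
VZ@4: {T} ∪ {C} = {C,T} (union, +1)
CLVZ@4: {A,G} ∪ {C,T} = {A,C,G,T} (union, +1)
CLQVZ@4: {A,C,G,T} ∩ {C} = {C} (intersection, +0)
per-site changes: [3, 3, 2, 3, 3]; total = 14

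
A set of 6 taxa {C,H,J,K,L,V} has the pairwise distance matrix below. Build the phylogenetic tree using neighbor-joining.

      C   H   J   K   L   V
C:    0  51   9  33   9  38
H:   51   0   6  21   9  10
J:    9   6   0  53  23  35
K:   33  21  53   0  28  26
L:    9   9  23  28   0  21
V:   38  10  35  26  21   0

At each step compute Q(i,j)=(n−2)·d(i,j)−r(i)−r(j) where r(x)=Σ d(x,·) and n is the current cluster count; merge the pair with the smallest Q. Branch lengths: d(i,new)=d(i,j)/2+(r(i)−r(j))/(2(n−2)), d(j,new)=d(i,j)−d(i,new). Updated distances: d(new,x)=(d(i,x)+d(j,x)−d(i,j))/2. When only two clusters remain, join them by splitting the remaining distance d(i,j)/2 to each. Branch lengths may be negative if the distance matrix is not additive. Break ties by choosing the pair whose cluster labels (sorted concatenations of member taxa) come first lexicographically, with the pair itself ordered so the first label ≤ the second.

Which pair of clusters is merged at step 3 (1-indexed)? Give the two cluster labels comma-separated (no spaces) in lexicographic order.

CJL,H

1. join C+J (d=9, Q=-230) ⇒ CJ; edges |C|=25/4, |J|=11/4
  updated: d(CJ,H)=24, d(CJ,K)=77/2, d(CJ,L)=23/2, d(CJ,V)=32
2. join CJ+L (d=23/2, Q=-141) ⇒ CJL; edges |CJ|=71/6, |L|=-1/3
  updated: d(CJL,H)=43/4, d(CJL,K)=55/2, d(CJL,V)=83/4
3. join CJL+H (d=43/4, Q=-317/4) ⇒ CHJL; edges |CJL|=155/16, |H|=17/16
  updated: d(CHJL,K)=151/8, d(CHJL,V)=10
4. join CHJL+K (d=151/8, Q=-439/8) ⇒ CHJKL; edges |CHJL|=23/16, |K|=279/16
  updated: d(CHJKL,V)=137/16
5. join CHJKL+V (d=137/16) ⇒ CHJKLV; edges |CHJKL|=137/32, |V|=137/32
final tree: (((((C:25/4,J:11/4):71/6,L:-1/3):155/16,H:17/16):23/16,K:279/16):137/32,V:137/32)
total length: 939/16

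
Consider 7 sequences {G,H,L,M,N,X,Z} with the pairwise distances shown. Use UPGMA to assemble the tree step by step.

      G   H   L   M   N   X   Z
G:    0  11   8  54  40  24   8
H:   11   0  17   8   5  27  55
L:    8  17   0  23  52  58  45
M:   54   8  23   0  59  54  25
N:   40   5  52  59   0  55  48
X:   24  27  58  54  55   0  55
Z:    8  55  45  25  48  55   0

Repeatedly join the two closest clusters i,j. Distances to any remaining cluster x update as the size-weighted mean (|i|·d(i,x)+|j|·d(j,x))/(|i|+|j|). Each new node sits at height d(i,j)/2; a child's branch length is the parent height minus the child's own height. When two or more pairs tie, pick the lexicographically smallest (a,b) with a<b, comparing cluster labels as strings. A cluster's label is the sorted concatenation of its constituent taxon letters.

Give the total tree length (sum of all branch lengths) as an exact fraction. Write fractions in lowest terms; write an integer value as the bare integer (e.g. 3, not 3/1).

393/4

1. join H+N (d=5) ⇒ HN; edges |H|=5/2, |N|=5/2
  updated: d(G,HN)=51/2, d(HN,L)=69/2, d(HN,M)=67/2, d(HN,X)=41, d(HN,Z)=103/2
2. join G+L (d=8) ⇒ GL; edges |G|=4, |L|=4
  updated: d(GL,HN)=30, d(GL,M)=77/2, d(GL,X)=41, d(GL,Z)=53/2
3. join M+Z (d=25) ⇒ MZ; edges |M|=25/2, |Z|=25/2
  updated: d(GL,MZ)=65/2, d(HN,MZ)=85/2, d(MZ,X)=109/2
4. join GL+HN (d=30) ⇒ GHLN; edges |GL|=11, |HN|=25/2
  updated: d(GHLN,MZ)=75/2, d(GHLN,X)=41
5. join GHLN+MZ (d=75/2) ⇒ GHLMNZ; edges |GHLN|=15/4, |MZ|=25/4
  updated: d(GHLMNZ,X)=91/2
6. join GHLMNZ+X (d=91/2) ⇒ GHLMNXZ; edges |GHLMNZ|=4, |X|=91/4
final tree: ((((G:4,L:4):11,(H:5/2,N:5/2):25/2):15/4,(M:25/2,Z:25/2):25/4):4,X:91/4)
total length: 393/4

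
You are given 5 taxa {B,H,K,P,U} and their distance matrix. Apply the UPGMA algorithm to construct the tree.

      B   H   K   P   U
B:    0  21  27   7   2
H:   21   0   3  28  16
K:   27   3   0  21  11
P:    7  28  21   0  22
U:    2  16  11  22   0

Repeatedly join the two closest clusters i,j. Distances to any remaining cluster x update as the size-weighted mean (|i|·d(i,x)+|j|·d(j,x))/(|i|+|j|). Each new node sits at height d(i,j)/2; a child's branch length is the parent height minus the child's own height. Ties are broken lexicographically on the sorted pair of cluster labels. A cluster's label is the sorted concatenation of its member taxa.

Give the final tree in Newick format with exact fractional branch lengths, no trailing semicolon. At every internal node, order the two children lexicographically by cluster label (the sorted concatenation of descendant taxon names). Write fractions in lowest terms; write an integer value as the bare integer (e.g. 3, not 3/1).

iteration 1: select B,U (d=2); attach at lengths (1, 1); label the merged cluster BU
  updated: d(BU,H)=37/2, d(BU,K)=19, d(BU,P)=29/2
iteration 2: select H,K (d=3); attach at lengths (3/2, 3/2); label the merged cluster HK
  updated: d(BU,HK)=75/4, d(HK,P)=49/2
iteration 3: select BU,P (d=29/2); attach at lengths (25/4, 29/4); label the merged cluster BPU
  updated: d(BPU,HK)=62/3
iteration 4: select BPU,HK (d=62/3); attach at lengths (37/12, 53/6); label the merged cluster BHKPU
final tree: (((B:1,U:1):25/4,P:29/4):37/12,(H:3/2,K:3/2):53/6)
total length: 365/12

(((B:1,U:1):25/4,P:29/4):37/12,(H:3/2,K:3/2):53/6)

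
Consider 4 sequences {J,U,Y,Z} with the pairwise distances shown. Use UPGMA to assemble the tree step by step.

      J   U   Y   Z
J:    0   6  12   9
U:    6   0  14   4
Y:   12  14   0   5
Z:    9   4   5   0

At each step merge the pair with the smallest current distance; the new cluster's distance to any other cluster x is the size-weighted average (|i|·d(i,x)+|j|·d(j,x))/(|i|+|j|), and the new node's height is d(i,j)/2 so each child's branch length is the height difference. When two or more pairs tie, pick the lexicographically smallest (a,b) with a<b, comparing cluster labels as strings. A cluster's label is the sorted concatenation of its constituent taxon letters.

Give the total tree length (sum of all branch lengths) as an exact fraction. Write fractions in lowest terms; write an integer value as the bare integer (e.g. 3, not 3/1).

193/12

step 1: merge (U,Z) at d=4; branch lengths U→2, Z→2; new cluster UZ
  updated: d(J,UZ)=15/2, d(UZ,Y)=19/2
step 2: merge (J,UZ) at d=15/2; branch lengths J→15/4, UZ→7/4; new cluster JUZ
  updated: d(JUZ,Y)=31/3
step 3: merge (JUZ,Y) at d=31/3; branch lengths JUZ→17/12, Y→31/6; new cluster JUYZ
final tree: ((J:15/4,(U:2,Z:2):7/4):17/12,Y:31/6)
total length: 193/12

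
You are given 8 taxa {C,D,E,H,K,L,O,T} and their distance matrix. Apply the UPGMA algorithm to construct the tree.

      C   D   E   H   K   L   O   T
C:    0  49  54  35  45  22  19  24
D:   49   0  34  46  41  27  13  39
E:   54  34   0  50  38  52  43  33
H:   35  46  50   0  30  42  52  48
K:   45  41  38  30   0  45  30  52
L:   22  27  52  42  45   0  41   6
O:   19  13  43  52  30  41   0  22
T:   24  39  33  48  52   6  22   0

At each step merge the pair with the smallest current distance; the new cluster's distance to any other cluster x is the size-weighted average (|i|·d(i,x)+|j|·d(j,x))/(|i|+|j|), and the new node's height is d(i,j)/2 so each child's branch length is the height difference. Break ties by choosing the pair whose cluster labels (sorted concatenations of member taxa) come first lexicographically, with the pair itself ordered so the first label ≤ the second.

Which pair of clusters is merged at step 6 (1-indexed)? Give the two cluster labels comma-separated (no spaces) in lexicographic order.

step 1: merge (L,T) at d=6; branch lengths L→3, T→3; new cluster LT
  updated: d(C,LT)=23, d(D,LT)=33, d(E,LT)=85/2, d(H,LT)=45, d(K,LT)=97/2, d(LT,O)=63/2
step 2: merge (D,O) at d=13; branch lengths D→13/2, O→13/2; new cluster DO
  updated: d(C,DO)=34, d(DO,E)=77/2, d(DO,H)=49, d(DO,K)=71/2, d(DO,LT)=129/4
step 3: merge (C,LT) at d=23; branch lengths C→23/2, LT→17/2; new cluster CLT
  updated: d(CLT,DO)=197/6, d(CLT,E)=139/3, d(CLT,H)=125/3, d(CLT,K)=142/3
step 4: merge (H,K) at d=30; branch lengths H→15, K→15; new cluster HK
  updated: d(CLT,HK)=89/2, d(DO,HK)=169/4, d(E,HK)=44
step 5: merge (CLT,DO) at d=197/6; branch lengths CLT→59/12, DO→119/12; new cluster CDLOT
  updated: d(CDLOT,E)=216/5, d(CDLOT,HK)=218/5
step 6: merge (CDLOT,E) at d=216/5; branch lengths CDLOT→311/60, E→108/5; new cluster CDELOT
  updated: d(CDELOT,HK)=131/3
step 7: merge (CDELOT,HK) at d=131/3; branch lengths CDELOT→7/30, HK→41/6; new cluster CDEHKLOT
final tree: ((((C:23/2,(L:3,T:3):17/2):59/12,(D:13/2,O:13/2):119/12):311/60,E:108/5):7/30,(H:15,K:15):41/6)
total length: 7061/60

CDLOT,E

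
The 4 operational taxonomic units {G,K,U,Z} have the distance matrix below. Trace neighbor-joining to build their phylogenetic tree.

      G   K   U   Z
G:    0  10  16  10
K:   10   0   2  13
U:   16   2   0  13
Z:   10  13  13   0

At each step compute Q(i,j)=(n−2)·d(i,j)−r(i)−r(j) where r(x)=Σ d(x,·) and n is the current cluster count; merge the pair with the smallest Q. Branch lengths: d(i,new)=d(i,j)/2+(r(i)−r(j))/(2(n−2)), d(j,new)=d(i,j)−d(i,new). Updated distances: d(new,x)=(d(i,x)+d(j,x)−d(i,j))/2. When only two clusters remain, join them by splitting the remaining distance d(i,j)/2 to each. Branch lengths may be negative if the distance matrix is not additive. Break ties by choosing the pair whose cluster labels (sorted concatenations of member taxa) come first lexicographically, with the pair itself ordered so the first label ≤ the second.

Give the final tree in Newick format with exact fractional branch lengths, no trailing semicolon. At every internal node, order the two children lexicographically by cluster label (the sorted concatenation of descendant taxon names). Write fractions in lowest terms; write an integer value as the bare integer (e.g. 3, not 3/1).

(((G:5,Z:5):7,K:-1/2):5/4,U:5/4)

iteration 1: select G,Z (d=10, Q=-52); attach at lengths (5, 5); label the merged cluster GZ
  updated: d(GZ,K)=13/2, d(GZ,U)=19/2
iteration 2: select GZ,K (d=13/2, Q=-18); attach at lengths (7, -1/2); label the merged cluster GKZ
  updated: d(GKZ,U)=5/2
iteration 3: select GKZ,U (d=5/2); attach at lengths (5/4, 5/4); label the merged cluster GKUZ
final tree: (((G:5,Z:5):7,K:-1/2):5/4,U:5/4)
total length: 19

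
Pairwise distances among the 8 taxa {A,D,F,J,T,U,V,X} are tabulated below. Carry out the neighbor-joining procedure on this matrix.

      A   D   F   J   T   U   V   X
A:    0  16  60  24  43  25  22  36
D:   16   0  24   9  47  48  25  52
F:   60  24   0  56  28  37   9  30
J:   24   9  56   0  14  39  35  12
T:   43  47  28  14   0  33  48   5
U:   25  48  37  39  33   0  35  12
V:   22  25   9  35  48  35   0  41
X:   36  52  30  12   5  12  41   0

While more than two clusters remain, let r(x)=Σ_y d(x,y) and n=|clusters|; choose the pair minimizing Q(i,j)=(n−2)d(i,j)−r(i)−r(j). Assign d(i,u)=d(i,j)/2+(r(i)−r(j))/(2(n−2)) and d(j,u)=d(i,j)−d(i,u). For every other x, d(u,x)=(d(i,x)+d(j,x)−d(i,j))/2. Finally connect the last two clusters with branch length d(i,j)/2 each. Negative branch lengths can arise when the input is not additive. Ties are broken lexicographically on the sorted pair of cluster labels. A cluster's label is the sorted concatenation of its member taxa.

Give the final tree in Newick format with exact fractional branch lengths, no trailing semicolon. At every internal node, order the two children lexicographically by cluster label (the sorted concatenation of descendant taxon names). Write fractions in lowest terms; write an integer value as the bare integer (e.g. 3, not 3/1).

(((A:327/32,((F:83/12,V:25/12):689/48,((T:21/4,X:-1/4):243/32,U:397/32):301/48):263/32):169/32,D:87/32):201/64,J:201/64)

1. join F+V (d=9, Q=-405) ⇒ FV; edges |F|=83/12, |V|=25/12
  updated: d(A,FV)=73/2, d(D,FV)=20, d(FV,J)=41, d(FV,T)=67/2, d(FV,U)=63/2, d(FV,X)=31
2. join T+X (d=5, Q=-597/2) ⇒ TX; edges |T|=21/4, |X|=-1/4
  updated: d(A,TX)=37, d(D,TX)=47, d(FV,TX)=119/4, d(J,TX)=21/2, d(TX,U)=20
3. join TX+U (d=20, Q=-911/4) ⇒ TUX; edges |TX|=243/32, |U|=397/32
  updated: d(A,TUX)=21, d(D,TUX)=75/2, d(FV,TUX)=165/8, d(J,TUX)=59/4
4. join FV+TUX (d=165/8, Q=-1201/8) ⇒ FTUVX; edges |FV|=689/48, |TUX|=301/48
  updated: d(A,FTUVX)=295/16, d(D,FTUVX)=295/16, d(FTUVX,J)=281/16
5. join A+FTUVX (d=295/16, Q=-76) ⇒ AFTUVX; edges |A|=327/32, |FTUVX|=263/32
  updated: d(AFTUVX,D)=8, d(AFTUVX,J)=185/16
6. join AFTUVX+D (d=8, Q=-457/16) ⇒ ADFTUVX; edges |AFTUVX|=169/32, |D|=87/32
  updated: d(ADFTUVX,J)=201/32
7. join ADFTUVX+J (d=201/32) ⇒ ADFJTUVX; edges |ADFTUVX|=201/64, |J|=201/64
final tree: (((A:327/32,((F:83/12,V:25/12):689/48,((T:21/4,X:-1/4):243/32,U:397/32):301/48):263/32):169/32,D:87/32):201/64,J:201/64)
total length: 2795/32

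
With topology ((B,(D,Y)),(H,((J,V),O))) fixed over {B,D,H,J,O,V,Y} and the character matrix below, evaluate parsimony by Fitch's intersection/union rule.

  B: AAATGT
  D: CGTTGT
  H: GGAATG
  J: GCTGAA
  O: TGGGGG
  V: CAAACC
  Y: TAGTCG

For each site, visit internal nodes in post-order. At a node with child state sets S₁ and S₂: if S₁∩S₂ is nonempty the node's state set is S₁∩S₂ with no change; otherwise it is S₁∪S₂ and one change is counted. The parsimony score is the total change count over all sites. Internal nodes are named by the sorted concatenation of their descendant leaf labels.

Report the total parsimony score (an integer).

24

DY@0: {C} ∪ {T} = {C,T} (union, +1)
BDY@0: {A} ∪ {C,T} = {A,C,T} (union, +1)
JV@0: {G} ∪ {C} = {C,G} (union, +1)
JOV@0: {C,G} ∪ {T} = {C,G,T} (union, +1)
HJOV@0: {G} ∩ {C,G,T} = {G} (intersection, +0)
BDHJOVY@0: {A,C,T} ∪ {G} = {A,C,G,T} (union, +1)
DY@1: {G} ∪ {A} = {A,G} (union, +1)
BDY@1: {A} ∩ {A,G} = {A} (intersection, +0)
JV@1: {C} ∪ {A} = {A,C} (union, +1)
JOV@1: {A,C} ∪ {G} = {A,C,G} (union, +1)
HJOV@1: {G} ∩ {A,C,G} = {G} (intersection, +0)
BDHJOVY@1: {A} ∪ {G} = {A,G} (union, +1)
DY@2: {T} ∪ {G} = {G,T} (union, +1)
BDY@2: {A} ∪ {G,T} = {A,G,T} (union, +1)
JV@2: {T} ∪ {A} = {A,T} (union, +1)
JOV@2: {A,T} ∪ {G} = {A,G,T} (union, +1)
HJOV@2: {A} ∩ {A,G,T} = {A} (intersection, +0)
BDHJOVY@2: {A,G,T} ∩ {A} = {A} (intersection, +0)
DY@3: {T} ∩ {T} = {T} (intersection, +0)
BDY@3: {T} ∩ {T} = {T} (intersection, +0)
JV@3: {G} ∪ {A} = {A,G} (union, +1)
JOV@3: {A,G} ∩ {G} = {G} (intersection, +0)
HJOV@3: {A} ∪ {G} = {A,G} (union, +1)
BDHJOVY@3: {T} ∪ {A,G} = {A,G,T} (union, +1)
DY@4: {G} ∪ {C} = {C,G} (union, +1)
BDY@4: {G} ∩ {C,G} = {G} (intersection, +0)
JV@4: {A} ∪ {C} = {A,C} (union, +1)
JOV@4: {A,C} ∪ {G} = {A,C,G} (union, +1)
HJOV@4: {T} ∪ {A,C,G} = {A,C,G,T} (union, +1)
BDHJOVY@4: {G} ∩ {A,C,G,T} = {G} (intersection, +0)
DY@5: {T} ∪ {G} = {G,T} (union, +1)
BDY@5: {T} ∩ {G,T} = {T} (intersection, +0)
JV@5: {A} ∪ {C} = {A,C} (union, +1)
JOV@5: {A,C} ∪ {G} = {A,C,G} (union, +1)
HJOV@5: {G} ∩ {A,C,G} = {G} (intersection, +0)
BDHJOVY@5: {T} ∪ {G} = {G,T} (union, +1)
per-site changes: [5, 4, 4, 3, 4, 4]; total = 24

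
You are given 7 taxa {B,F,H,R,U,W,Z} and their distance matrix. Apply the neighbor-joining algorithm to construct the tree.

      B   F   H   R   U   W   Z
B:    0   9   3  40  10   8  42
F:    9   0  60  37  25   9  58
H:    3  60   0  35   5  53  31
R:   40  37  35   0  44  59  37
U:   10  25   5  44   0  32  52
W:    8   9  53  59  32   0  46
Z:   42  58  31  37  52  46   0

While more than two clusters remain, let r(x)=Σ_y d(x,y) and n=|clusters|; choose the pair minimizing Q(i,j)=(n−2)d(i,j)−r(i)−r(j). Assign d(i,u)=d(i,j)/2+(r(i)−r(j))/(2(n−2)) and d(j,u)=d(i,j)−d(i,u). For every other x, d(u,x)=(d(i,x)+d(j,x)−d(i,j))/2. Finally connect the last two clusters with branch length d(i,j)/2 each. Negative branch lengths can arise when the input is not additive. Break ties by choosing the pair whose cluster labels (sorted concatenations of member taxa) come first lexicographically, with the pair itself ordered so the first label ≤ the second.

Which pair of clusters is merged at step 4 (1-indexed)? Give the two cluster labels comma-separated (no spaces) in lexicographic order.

1. join F+W (d=9, Q=-360) ⇒ FW; edges |F|=18/5, |W|=27/5
  updated: d(B,FW)=4, d(FW,H)=52, d(FW,R)=87/2, d(FW,U)=24, d(FW,Z)=95/2
2. join R+Z (d=37, Q=-261) ⇒ RZ; edges |R|=69/4, |Z|=79/4
  updated: d(B,RZ)=45/2, d(FW,RZ)=27, d(H,RZ)=29/2, d(RZ,U)=59/2
3. join B+FW (d=4, Q=-269/2) ⇒ BFW; edges |B|=-37/4, |FW|=53/4
  updated: d(BFW,H)=51/2, d(BFW,RZ)=91/4, d(BFW,U)=15
4. join BFW+RZ (d=91/4, Q=-169/2) ⇒ BFRWZ; edges |BFW|=21/2, |RZ|=49/4
  updated: d(BFRWZ,H)=69/8, d(BFRWZ,U)=87/8
5. join BFRWZ+H (d=69/8, Q=-49/2) ⇒ BFHRWZ; edges |BFRWZ|=29/4, |H|=11/8
  updated: d(BFHRWZ,U)=29/8
6. join BFHRWZ+U (d=29/8) ⇒ BFHRUWZ; edges |BFHRWZ|=29/16, |U|=29/16
final tree: ((((B:-37/4,(F:18/5,W:27/5):53/4):21/2,(R:69/4,Z:79/4):49/4):29/4,H:11/8):29/16,U:29/16)
total length: 85

BFW,RZ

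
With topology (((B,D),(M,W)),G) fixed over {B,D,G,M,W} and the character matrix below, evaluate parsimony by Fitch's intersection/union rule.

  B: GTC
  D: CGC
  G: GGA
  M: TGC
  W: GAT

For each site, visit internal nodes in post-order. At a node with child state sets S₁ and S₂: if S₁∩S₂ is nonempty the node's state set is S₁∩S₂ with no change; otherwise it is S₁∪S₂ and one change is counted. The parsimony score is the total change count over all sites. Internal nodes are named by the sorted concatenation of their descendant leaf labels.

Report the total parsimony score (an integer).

6

site 0, node BD: B={G} ∪ D={C} → {C,G} (+1)
site 0, node MW: M={T} ∪ W={G} → {G,T} (+1)
site 0, node BDMW: BD={C,G} ∩ MW={G,T} → {G} (+0)
site 0, node BDGMW: BDMW={G} ∩ G={G} → {G} (+0)
site 1, node BD: B={T} ∪ D={G} → {G,T} (+1)
site 1, node MW: M={G} ∪ W={A} → {A,G} (+1)
site 1, node BDMW: BD={G,T} ∩ MW={A,G} → {G} (+0)
site 1, node BDGMW: BDMW={G} ∩ G={G} → {G} (+0)
site 2, node BD: B={C} ∩ D={C} → {C} (+0)
site 2, node MW: M={C} ∪ W={T} → {C,T} (+1)
site 2, node BDMW: BD={C} ∩ MW={C,T} → {C} (+0)
site 2, node BDGMW: BDMW={C} ∪ G={A} → {A,C} (+1)
per-site changes: [2, 2, 2]; total = 6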